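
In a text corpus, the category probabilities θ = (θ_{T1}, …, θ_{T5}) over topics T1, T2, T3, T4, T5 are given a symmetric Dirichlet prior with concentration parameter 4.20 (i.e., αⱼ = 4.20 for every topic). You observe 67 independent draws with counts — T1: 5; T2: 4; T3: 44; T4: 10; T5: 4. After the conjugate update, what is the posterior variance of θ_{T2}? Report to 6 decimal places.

The Dirichlet prior is conjugate to the Multinomial likelihood: each posterior αⱼ = prior αⱼ + observed count nⱼ.
Posterior concentration: (9.20, 8.20, 48.20, 14.20, 8.20), total = 88.00.
Var[θ_j] = α_j(Σα−α_j)/((Σα)²(Σα+1)) = 8.20·79.80/(88.00²·89.00) = 0.000949.

0.000949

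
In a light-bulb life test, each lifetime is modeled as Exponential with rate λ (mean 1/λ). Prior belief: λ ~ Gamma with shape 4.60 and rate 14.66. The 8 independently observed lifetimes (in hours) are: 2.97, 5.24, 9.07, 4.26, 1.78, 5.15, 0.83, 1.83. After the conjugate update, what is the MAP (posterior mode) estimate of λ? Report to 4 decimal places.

With a Gamma(shape α, rate β) prior on the exponential rate λ, the posterior after n observations with total T = Σxᵢ is Gamma(α+n, β+T).
Sum of observations T = 31.13 hours; n = 8.
Posterior: Gamma(4.60+8, 14.66+31.13) = Gamma(12.60, 45.79).
Mode = (α−1)/β = 0.2533.

0.2533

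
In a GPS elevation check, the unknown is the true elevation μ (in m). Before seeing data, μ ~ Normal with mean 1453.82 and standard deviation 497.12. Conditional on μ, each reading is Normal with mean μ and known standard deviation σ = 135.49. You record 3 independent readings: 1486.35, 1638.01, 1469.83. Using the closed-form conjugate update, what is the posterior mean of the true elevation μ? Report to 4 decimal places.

1529.5222

For Normal data with known variance σ², a Normal(μ₀, σ₀²) prior on μ is conjugate. Posterior precision = 1/σ₀² + n/σ²; posterior mean is the precision-weighted average of μ₀ and x̄.
Σxᵢ = 1486.35 + 1638.01 + 1469.83 = 4594.19, so n·x̄ = 4594.19.
σ₀² = 497.12² = 247128.2944, σ² = 135.49² = 18357.5401; σ² + n·σ₀² = 18357.5401 + 3·247128.2944 = 759742.4233.
Posterior mean = (μ₀/σ₀² + n·x̄/σ²)/(1/σ₀² + n/σ²) = (σ²·μ₀ + σ₀²·n·x̄)/(σ² + n·σ₀²) = (18357.5401·1453.82 + 247128.2944·4594.19)/759742.4233 = 1162042897.797718/759742.4233 = 1529.5222.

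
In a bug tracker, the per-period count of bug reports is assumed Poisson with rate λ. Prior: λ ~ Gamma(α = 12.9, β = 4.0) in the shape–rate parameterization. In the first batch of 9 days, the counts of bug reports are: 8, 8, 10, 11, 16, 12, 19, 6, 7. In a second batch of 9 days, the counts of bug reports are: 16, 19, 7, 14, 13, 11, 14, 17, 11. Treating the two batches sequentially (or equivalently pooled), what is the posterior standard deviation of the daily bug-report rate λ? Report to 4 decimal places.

0.6922

With a Gamma(shape α, rate β) prior, the Poisson likelihood is conjugate: the posterior is Gamma(α + ΣXᵢ, β + n).
Batch 1: sum of counts S = 97 over n = 9 days.
After batch 1: Gamma(α+S, β+n) = Gamma(12.9+97, 4.0+9) = Gamma(109.9, 13.0).
Batch 2: sum of counts S = 122 over n = 9 days.
After batch 2: Gamma(α+S, β+n) = Gamma(109.9+122, 13.0+9) = Gamma(231.9, 22.0).
SD = √α/β = √231.9/22.0 = 0.6922.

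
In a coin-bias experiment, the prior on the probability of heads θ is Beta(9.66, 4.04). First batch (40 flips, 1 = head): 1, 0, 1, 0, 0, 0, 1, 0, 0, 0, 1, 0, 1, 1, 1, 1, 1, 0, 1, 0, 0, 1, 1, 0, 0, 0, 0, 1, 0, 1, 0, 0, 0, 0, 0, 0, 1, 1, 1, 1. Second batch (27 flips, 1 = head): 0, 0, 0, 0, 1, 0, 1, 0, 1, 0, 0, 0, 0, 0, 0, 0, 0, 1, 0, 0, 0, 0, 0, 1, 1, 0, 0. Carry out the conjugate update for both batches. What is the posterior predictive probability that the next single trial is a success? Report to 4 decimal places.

The Beta prior is conjugate to a Binomial/Bernoulli likelihood; the update adds successes to α and failures to β.
After batch 1: Beta(9.66+18, 4.04+22) = Beta(27.66, 26.04).
After batch 2: Beta(27.66+6, 26.04+21) = Beta(33.66, 47.04).
For a single future Bernoulli trial, P(success | data) = α/(α+β) = 0.4171.

0.4171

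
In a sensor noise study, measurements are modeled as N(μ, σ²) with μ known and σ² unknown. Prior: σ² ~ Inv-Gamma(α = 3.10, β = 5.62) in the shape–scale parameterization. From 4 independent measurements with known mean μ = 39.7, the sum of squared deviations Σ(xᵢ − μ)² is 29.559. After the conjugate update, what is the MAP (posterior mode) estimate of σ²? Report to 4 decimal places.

3.3442

With known mean μ and an Inverse-Gamma(α, β) prior on σ², the Normal likelihood is conjugate: posterior is Inv-Gamma(α + n/2, β + Σ(xᵢ−μ)²/2).
Posterior: Inv-Gamma(3.10 + 4/2, 5.62 + 29.559/2) = Inv-Gamma(5.10, 20.3995).
Mode = β/(α+1) = 20.3995/6.10 = 3.3442.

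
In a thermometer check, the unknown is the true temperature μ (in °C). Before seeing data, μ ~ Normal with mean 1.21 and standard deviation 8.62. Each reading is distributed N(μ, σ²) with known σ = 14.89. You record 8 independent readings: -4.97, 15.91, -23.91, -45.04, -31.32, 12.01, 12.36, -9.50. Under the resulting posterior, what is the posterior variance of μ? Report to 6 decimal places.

20.185308

For Normal data with known variance σ², a Normal(μ₀, σ₀²) prior on μ is conjugate. Posterior precision = 1/σ₀² + n/σ²; posterior mean is the precision-weighted average of μ₀ and x̄.
σ₀² = 8.62² = 74.3044, σ² = 14.89² = 221.7121; σ² + n·σ₀² = 221.7121 + 8·74.3044 = 816.1473.
Posterior precision = 1/σ₀² + n/σ² = 1/74.3044 + 8/221.7121 = (σ² + n·σ₀²)/(σ₀²σ²) = 816.1473/(74.3044·221.7121); posterior variance σₙ² = σ₀²σ²/(σ² + n·σ₀²) = 74.3044·221.7121/816.1473 = 20.185308.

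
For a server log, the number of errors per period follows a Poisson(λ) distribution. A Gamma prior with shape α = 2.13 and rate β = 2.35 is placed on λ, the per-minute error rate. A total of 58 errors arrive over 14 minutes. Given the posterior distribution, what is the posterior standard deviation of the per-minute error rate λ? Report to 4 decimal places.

With a Gamma(shape α, rate β) prior, the Poisson likelihood is conjugate: the posterior is Gamma(α + ΣXᵢ, β + n).
Posterior: Gamma(α+S, β+n) = Gamma(2.13+58, 2.35+14) = Gamma(60.13, 16.35).
SD = √α/β = √60.13/16.35 = 0.4743.

0.4743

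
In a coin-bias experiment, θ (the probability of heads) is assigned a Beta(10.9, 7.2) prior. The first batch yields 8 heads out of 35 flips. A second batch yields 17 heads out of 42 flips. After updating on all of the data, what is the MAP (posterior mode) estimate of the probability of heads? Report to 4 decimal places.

0.3749

The Beta prior is conjugate to a Binomial/Bernoulli likelihood; the update adds successes to α and failures to β.
After batch 1: Beta(10.9+8, 7.2+27) = Beta(18.9, 34.2).
After batch 2: Beta(18.9+17, 34.2+25) = Beta(35.9, 59.2).
Mode of Beta(a,b) for a,b>1 is (a−1)/(a+b−2) = 34.9/93.1 = 0.3749.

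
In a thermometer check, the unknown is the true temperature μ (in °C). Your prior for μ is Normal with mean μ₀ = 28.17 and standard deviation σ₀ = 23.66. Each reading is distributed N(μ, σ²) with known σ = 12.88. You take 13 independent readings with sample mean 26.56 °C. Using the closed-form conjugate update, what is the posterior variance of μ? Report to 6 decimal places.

12.476689

For Normal data with known variance σ², a Normal(μ₀, σ₀²) prior on μ is conjugate. Posterior precision = 1/σ₀² + n/σ²; posterior mean is the precision-weighted average of μ₀ and x̄.
σ₀² = 23.66² = 559.7956, σ² = 12.88² = 165.8944; σ² + n·σ₀² = 165.8944 + 13·559.7956 = 7443.2372.
Posterior precision = 1/σ₀² + n/σ² = 1/559.7956 + 13/165.8944 = (σ² + n·σ₀²)/(σ₀²σ²) = 7443.2372/(559.7956·165.8944); posterior variance σₙ² = σ₀²σ²/(σ² + n·σ₀²) = 559.7956·165.8944/7443.2372 = 12.476689.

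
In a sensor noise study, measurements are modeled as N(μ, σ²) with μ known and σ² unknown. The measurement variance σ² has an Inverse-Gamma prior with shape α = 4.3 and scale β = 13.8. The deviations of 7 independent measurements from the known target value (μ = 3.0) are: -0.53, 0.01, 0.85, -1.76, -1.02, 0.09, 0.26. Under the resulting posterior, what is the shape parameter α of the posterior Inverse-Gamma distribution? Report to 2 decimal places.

7.80

With known mean μ and an Inverse-Gamma(α, β) prior on σ², the Normal likelihood is conjugate: posterior is Inv-Gamma(α + n/2, β + Σ(xᵢ−μ)²/2).
Σ(xᵢ−μ)² = (-0.53)² + (0.01)² + (0.85)² + (-1.76)² + (-1.02)² + (0.09)² + (0.26)² = 5.2172.
Posterior: Inv-Gamma(4.3 + 7/2, 13.8 + 5.2172/2) = Inv-Gamma(7.80, 16.40860).
Posterior α = 7.80.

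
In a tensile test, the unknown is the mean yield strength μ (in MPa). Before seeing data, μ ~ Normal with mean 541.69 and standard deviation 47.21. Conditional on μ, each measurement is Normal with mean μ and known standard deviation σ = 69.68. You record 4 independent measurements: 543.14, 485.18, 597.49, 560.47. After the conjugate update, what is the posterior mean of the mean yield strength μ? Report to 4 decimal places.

For Normal data with known variance σ², a Normal(μ₀, σ₀²) prior on μ is conjugate. Posterior precision = 1/σ₀² + n/σ²; posterior mean is the precision-weighted average of μ₀ and x̄.
Σxᵢ = 543.14 + 485.18 + 597.49 + 560.47 = 2186.28, so n·x̄ = 2186.28.
σ₀² = 47.21² = 2228.7841, σ² = 69.68² = 4855.3024; σ² + n·σ₀² = 4855.3024 + 4·2228.7841 = 13770.4388.
Posterior mean = (μ₀/σ₀² + n·x̄/σ²)/(1/σ₀² + n/σ²) = (σ²·μ₀ + σ₀²·n·x̄)/(σ² + n·σ₀²) = (4855.3024·541.69 + 2228.7841·2186.28)/13770.4388 = 7502814.859204/13770.4388 = 544.8494.

544.8494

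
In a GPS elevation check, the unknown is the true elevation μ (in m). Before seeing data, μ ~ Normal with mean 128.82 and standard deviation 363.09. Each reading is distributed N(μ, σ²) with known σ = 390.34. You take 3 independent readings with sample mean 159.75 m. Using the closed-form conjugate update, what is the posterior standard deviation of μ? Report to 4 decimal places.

For Normal data with known variance σ², a Normal(μ₀, σ₀²) prior on μ is conjugate. Posterior precision = 1/σ₀² + n/σ²; posterior mean is the precision-weighted average of μ₀ and x̄.
σ₀² = 363.09² = 131834.3481, σ² = 390.34² = 152365.3156; σ² + n·σ₀² = 152365.3156 + 3·131834.3481 = 547868.3599.
Posterior precision = 1/σ₀² + n/σ² = 1/131834.3481 + 3/152365.3156 = (σ² + n·σ₀²)/(σ₀²σ²) = 547868.3599/(131834.3481·152365.3156); posterior variance σₙ² = σ₀²σ²/(σ² + n·σ₀²) = 131834.3481·152365.3156/547868.3599 = 36663.884110.
Posterior SD = √σₙ² = √(131834.3481·152365.3156/547868.3599) = 191.4782.

191.4782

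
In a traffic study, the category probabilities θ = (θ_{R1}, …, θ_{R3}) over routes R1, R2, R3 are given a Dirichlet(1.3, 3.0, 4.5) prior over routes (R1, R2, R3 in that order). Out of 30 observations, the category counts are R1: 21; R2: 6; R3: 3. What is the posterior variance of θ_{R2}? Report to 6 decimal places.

The Dirichlet prior is conjugate to the Multinomial likelihood: each posterior αⱼ = prior αⱼ + observed count nⱼ.
Posterior concentration: (22.3, 9.0, 7.5), total = 38.8.
Var[θ_j] = α_j(Σα−α_j)/((Σα)²(Σα+1)) = 9.0·29.8/(38.8²·39.8) = 0.004476.

0.004476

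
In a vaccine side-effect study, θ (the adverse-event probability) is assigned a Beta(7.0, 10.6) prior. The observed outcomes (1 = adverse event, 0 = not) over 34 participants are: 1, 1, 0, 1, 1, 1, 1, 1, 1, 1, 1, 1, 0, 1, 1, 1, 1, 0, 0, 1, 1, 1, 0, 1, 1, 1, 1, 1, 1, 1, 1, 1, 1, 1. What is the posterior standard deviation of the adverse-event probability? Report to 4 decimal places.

0.0633

The Beta prior is conjugate to a Binomial/Bernoulli likelihood; the update adds successes to α and failures to β.
Posterior: Beta(α+k, β+n−k) = Beta(7.0+29, 10.6+5) = Beta(36.0, 15.6).
Var = αβ/((α+β)²(α+β+1)) = 36.0·15.6/(51.6²·52.6) = 0.00400998; SD = √0.00400998 = 0.0633.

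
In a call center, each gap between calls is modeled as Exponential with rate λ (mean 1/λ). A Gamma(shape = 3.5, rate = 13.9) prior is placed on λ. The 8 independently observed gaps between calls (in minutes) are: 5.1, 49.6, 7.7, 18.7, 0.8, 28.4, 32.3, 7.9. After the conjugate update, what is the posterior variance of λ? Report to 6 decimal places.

With a Gamma(shape α, rate β) prior on the exponential rate λ, the posterior after n observations with total T = Σxᵢ is Gamma(α+n, β+T).
Sum of observations T = 150.5 minutes; n = 8.
Posterior: Gamma(3.5+8, 13.9+150.5) = Gamma(11.5, 164.4).
Var = α/β² = 0.000425.

0.000425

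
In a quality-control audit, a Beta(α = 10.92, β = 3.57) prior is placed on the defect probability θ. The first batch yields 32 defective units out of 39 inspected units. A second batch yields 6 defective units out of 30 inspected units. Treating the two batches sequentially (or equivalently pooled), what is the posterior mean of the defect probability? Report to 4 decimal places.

0.5859

The Beta prior is conjugate to a Binomial/Bernoulli likelihood; the update adds successes to α and failures to β.
After batch 1: Beta(10.92+32, 3.57+7) = Beta(42.92, 10.57).
After batch 2: Beta(42.92+6, 10.57+24) = Beta(48.92, 34.57).
Posterior mean = α/(α+β) = 48.92/83.49 = 0.5859.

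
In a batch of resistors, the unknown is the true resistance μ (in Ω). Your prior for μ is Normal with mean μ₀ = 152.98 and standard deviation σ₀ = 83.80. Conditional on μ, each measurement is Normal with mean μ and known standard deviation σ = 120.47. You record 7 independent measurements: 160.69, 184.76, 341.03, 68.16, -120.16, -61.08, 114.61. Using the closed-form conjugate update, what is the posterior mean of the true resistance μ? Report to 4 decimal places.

For Normal data with known variance σ², a Normal(μ₀, σ₀²) prior on μ is conjugate. Posterior precision = 1/σ₀² + n/σ²; posterior mean is the precision-weighted average of μ₀ and x̄.
Σxᵢ = 160.69 + 184.76 + 341.03 + 68.16 + (-120.16) + (-61.08) + 114.61 = 688.01, so n·x̄ = 688.01.
σ₀² = 83.80² = 7022.44, σ² = 120.47² = 14513.0209; σ² + n·σ₀² = 14513.0209 + 7·7022.44 = 63670.1009.
Posterior mean = (μ₀/σ₀² + n·x̄/σ²)/(1/σ₀² + n/σ²) = (σ²·μ₀ + σ₀²·n·x̄)/(σ² + n·σ₀²) = (14513.0209·152.98 + 7022.44·688.01)/63670.1009 = 7051710.881682/63670.1009 = 110.7539.

110.7539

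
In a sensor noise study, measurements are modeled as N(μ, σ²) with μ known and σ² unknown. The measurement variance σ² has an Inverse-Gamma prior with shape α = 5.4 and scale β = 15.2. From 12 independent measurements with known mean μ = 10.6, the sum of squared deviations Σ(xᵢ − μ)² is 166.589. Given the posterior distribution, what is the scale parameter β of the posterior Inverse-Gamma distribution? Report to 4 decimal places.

98.4945

With known mean μ and an Inverse-Gamma(α, β) prior on σ², the Normal likelihood is conjugate: posterior is Inv-Gamma(α + n/2, β + Σ(xᵢ−μ)²/2).
Posterior: Inv-Gamma(5.4 + 12/2, 15.2 + 166.589/2) = Inv-Gamma(11.40, 98.4945).
Posterior β = 98.4945.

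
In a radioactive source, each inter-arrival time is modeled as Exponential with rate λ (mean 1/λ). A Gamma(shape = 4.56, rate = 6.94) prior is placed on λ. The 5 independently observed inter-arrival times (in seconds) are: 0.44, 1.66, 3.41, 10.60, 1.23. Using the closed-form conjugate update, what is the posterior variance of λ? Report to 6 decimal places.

0.016217

With a Gamma(shape α, rate β) prior on the exponential rate λ, the posterior after n observations with total T = Σxᵢ is Gamma(α+n, β+T).
Sum of observations T = 17.34 seconds; n = 5.
Posterior: Gamma(4.56+5, 6.94+17.34) = Gamma(9.56, 24.28).
Var = α/β² = 0.016217.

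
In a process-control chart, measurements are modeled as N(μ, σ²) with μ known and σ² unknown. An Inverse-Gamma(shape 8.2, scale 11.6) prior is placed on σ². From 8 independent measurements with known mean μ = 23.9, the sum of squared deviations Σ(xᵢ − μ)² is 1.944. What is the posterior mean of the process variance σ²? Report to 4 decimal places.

With known mean μ and an Inverse-Gamma(α, β) prior on σ², the Normal likelihood is conjugate: posterior is Inv-Gamma(α + n/2, β + Σ(xᵢ−μ)²/2).
Posterior: Inv-Gamma(8.2 + 8/2, 11.6 + 1.944/2) = Inv-Gamma(12.20, 12.5720).
E[σ²|data] = β/(α−1) = 12.5720/11.20 = 1.1225.

1.1225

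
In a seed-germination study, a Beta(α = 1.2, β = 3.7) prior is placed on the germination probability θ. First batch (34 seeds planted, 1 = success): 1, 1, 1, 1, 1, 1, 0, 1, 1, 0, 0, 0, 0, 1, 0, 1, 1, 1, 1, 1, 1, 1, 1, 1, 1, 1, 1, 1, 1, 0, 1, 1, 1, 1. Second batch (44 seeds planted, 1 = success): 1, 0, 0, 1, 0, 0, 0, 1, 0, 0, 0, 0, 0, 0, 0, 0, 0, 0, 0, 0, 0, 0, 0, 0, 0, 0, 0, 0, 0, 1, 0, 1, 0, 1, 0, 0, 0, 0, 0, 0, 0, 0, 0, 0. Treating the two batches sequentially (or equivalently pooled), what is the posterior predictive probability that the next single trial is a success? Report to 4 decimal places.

0.4125

The Beta prior is conjugate to a Binomial/Bernoulli likelihood; the update adds successes to α and failures to β.
After batch 1: Beta(1.2+27, 3.7+7) = Beta(28.2, 10.7).
After batch 2: Beta(28.2+6, 10.7+38) = Beta(34.2, 48.7).
For a single future Bernoulli trial, P(success | data) = α/(α+β) = 0.4125.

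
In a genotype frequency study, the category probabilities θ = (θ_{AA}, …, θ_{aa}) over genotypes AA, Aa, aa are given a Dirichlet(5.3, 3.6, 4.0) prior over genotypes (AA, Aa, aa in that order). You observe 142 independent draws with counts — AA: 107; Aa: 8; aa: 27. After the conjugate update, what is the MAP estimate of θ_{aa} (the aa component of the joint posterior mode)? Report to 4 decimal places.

0.1975

The Dirichlet prior is conjugate to the Multinomial likelihood: each posterior αⱼ = prior αⱼ + observed count nⱼ.
Posterior concentration: (112.3, 11.6, 31.0), total = 154.9.
Joint mode component: (α_{aa}−1)/(Σα−K) = 30.0/151.9 = 0.1975.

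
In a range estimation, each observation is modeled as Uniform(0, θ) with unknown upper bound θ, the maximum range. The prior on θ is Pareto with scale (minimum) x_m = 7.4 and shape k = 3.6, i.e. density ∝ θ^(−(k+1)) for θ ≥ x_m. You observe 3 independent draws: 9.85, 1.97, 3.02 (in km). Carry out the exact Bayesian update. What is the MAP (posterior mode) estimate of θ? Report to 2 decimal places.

9.85

A Pareto(scale x_m, shape k) prior on the upper bound θ of Uniform(0, θ) is conjugate: posterior is Pareto(max(x_m, max xᵢ), k + n).
Sample maximum = 9.85; prior scale x_m = 7.4 → posterior scale = max = 9.85.
Posterior shape = 3.6 + 3 = 6.6.
The Pareto density is decreasing on [x_m, ∞), so the mode is x_m = 9.85.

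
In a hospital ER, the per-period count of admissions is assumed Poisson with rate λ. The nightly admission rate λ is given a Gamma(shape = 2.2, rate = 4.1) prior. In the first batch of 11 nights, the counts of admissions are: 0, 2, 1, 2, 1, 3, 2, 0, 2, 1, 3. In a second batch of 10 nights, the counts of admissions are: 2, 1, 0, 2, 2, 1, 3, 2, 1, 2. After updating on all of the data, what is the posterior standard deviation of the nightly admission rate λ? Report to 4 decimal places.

0.2364

With a Gamma(shape α, rate β) prior, the Poisson likelihood is conjugate: the posterior is Gamma(α + ΣXᵢ, β + n).
Batch 1: sum of counts S = 17 over n = 11 nights.
After batch 1: Gamma(α+S, β+n) = Gamma(2.2+17, 4.1+11) = Gamma(19.2, 15.1).
Batch 2: sum of counts S = 16 over n = 10 nights.
After batch 2: Gamma(α+S, β+n) = Gamma(19.2+16, 15.1+10) = Gamma(35.2, 25.1).
SD = √α/β = √35.2/25.1 = 0.2364.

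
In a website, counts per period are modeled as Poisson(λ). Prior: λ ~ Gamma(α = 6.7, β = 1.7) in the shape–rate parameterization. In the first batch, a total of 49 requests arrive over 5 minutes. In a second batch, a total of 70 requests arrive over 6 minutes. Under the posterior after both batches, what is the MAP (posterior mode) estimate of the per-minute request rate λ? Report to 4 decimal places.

9.8189

With a Gamma(shape α, rate β) prior, the Poisson likelihood is conjugate: the posterior is Gamma(α + ΣXᵢ, β + n).
After batch 1: Gamma(α+S, β+n) = Gamma(6.7+49, 1.7+5) = Gamma(55.7, 6.7).
After batch 2: Gamma(α+S, β+n) = Gamma(55.7+70, 6.7+6) = Gamma(125.7, 12.7).
Mode of Gamma(α,β) for α≥1 is (α−1)/β = 124.7/12.7 = 9.8189.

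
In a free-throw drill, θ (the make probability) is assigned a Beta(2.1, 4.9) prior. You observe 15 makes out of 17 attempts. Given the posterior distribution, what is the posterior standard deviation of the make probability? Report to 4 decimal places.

0.0905

The Beta prior is conjugate to a Binomial/Bernoulli likelihood; the update adds successes to α and failures to β.
Posterior: Beta(α+k, β+n−k) = Beta(2.1+15, 4.9+2) = Beta(17.1, 6.9).
Var = αβ/((α+β)²(α+β+1)) = 17.1·6.9/(24.0²·25.0) = 0.00819375; SD = √0.00819375 = 0.0905.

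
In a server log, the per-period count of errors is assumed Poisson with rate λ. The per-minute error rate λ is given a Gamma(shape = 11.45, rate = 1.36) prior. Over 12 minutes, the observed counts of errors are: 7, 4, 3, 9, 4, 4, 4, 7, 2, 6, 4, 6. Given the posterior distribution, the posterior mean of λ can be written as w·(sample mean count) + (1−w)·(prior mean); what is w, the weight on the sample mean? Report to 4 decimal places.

0.8982

With a Gamma(shape α, rate β) prior, the Poisson likelihood is conjugate: the posterior is Gamma(α + ΣXᵢ, β + n).
Posterior mean = (α₀+S)/(β₀+n) = [n/(β₀+n)]·(S/n) + [β₀/(β₀+n)]·(α₀/β₀), so only n and β₀ enter the weight.
Weight on data w = n/(β₀+n) = 12/(1.36+12) = 12/13.36 = 0.8982.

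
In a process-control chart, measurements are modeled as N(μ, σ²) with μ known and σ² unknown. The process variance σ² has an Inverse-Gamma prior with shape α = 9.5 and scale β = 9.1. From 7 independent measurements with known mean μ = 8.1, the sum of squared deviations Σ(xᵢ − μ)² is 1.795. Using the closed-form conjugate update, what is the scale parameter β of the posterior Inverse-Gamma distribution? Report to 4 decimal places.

With known mean μ and an Inverse-Gamma(α, β) prior on σ², the Normal likelihood is conjugate: posterior is Inv-Gamma(α + n/2, β + Σ(xᵢ−μ)²/2).
Posterior: Inv-Gamma(9.5 + 7/2, 9.1 + 1.795/2) = Inv-Gamma(13.00, 9.9975).
Posterior β = 9.9975.

9.9975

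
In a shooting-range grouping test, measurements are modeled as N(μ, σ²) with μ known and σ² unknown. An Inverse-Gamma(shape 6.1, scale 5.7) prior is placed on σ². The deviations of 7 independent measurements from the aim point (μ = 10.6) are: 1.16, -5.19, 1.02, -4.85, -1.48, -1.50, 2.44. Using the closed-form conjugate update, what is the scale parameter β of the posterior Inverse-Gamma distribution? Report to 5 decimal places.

37.31930

With known mean μ and an Inverse-Gamma(α, β) prior on σ², the Normal likelihood is conjugate: posterior is Inv-Gamma(α + n/2, β + Σ(xᵢ−μ)²/2).
Σ(xᵢ−μ)² = (1.16)² + (-5.19)² + (1.02)² + (-4.85)² + (-1.48)² + (-1.50)² + (2.44)² = 63.2386.
Posterior: Inv-Gamma(6.1 + 7/2, 5.7 + 63.2386/2) = Inv-Gamma(9.60, 37.31930).
Posterior β = 37.31930.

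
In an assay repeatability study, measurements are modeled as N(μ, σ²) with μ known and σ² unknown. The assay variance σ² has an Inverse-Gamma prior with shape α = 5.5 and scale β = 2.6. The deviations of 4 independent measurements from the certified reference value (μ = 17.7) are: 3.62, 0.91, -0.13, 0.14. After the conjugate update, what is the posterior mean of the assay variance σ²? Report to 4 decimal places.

1.4745

With known mean μ and an Inverse-Gamma(α, β) prior on σ², the Normal likelihood is conjugate: posterior is Inv-Gamma(α + n/2, β + Σ(xᵢ−μ)²/2).
Σ(xᵢ−μ)² = (3.62)² + (0.91)² + (-0.13)² + (0.14)² = 13.9690.
Posterior: Inv-Gamma(5.5 + 4/2, 2.6 + 13.9690/2) = Inv-Gamma(7.50, 9.58450).
E[σ²|data] = β/(α−1) = 9.58450/6.50 = 1.4745.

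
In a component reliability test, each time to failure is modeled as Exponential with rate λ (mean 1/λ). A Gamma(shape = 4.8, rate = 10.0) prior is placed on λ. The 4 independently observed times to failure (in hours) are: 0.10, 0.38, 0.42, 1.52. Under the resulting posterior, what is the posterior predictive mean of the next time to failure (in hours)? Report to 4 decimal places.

1.5923

With a Gamma(shape α, rate β) prior on the exponential rate λ, the posterior after n observations with total T = Σxᵢ is Gamma(α+n, β+T).
Sum of observations T = 2.42 hours; n = 4.
Posterior: Gamma(4.8+4, 10.0+2.42) = Gamma(8.8, 12.42).
The predictive distribution for the next observation is Lomax; its mean is β/(α−1) = 12.42/7.8 = 1.5923.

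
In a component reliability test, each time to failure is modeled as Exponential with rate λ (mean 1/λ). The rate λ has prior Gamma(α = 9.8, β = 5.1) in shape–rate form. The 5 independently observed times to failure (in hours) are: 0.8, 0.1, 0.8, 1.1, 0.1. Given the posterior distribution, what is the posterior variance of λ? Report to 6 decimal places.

0.231250

With a Gamma(shape α, rate β) prior on the exponential rate λ, the posterior after n observations with total T = Σxᵢ is Gamma(α+n, β+T).
Sum of observations T = 2.9 hours; n = 5.
Posterior: Gamma(9.8+5, 5.1+2.9) = Gamma(14.8, 8.0).
Var = α/β² = 0.231250.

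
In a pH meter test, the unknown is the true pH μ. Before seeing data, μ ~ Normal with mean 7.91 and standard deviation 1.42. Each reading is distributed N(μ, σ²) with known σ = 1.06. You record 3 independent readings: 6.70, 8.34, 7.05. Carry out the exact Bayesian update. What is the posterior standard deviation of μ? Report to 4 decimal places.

For Normal data with known variance σ², a Normal(μ₀, σ₀²) prior on μ is conjugate. Posterior precision = 1/σ₀² + n/σ²; posterior mean is the precision-weighted average of μ₀ and x̄.
σ₀² = 1.42² = 2.0164, σ² = 1.06² = 1.1236; σ² + n·σ₀² = 1.1236 + 3·2.0164 = 7.1728.
Posterior precision = 1/σ₀² + n/σ² = 1/2.0164 + 3/1.1236 = (σ² + n·σ₀²)/(σ₀²σ²) = 7.1728/(2.0164·1.1236); posterior variance σₙ² = σ₀²σ²/(σ² + n·σ₀²) = 2.0164·1.1236/7.1728 = 0.315864.
Posterior SD = √σₙ² = √(2.0164·1.1236/7.1728) = 0.5620.

0.5620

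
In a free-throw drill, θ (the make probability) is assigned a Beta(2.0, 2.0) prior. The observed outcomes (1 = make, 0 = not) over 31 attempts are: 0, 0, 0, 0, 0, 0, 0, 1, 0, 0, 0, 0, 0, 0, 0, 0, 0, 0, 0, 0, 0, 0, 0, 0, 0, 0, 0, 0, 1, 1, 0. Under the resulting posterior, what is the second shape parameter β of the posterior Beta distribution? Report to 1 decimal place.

30.0

The Beta prior is conjugate to a Binomial/Bernoulli likelihood; the update adds successes to α and failures to β.
Posterior: Beta(α+k, β+n−k) = Beta(2.0+3, 2.0+28) = Beta(5.0, 30.0).
Posterior β = 30.0.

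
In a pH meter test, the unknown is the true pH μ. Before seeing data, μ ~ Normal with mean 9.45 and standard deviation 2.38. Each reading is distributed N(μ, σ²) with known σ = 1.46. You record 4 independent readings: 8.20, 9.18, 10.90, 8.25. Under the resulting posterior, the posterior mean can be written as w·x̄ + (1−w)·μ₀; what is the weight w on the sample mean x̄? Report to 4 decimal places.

For Normal data with known variance σ², a Normal(μ₀, σ₀²) prior on μ is conjugate. Posterior precision = 1/σ₀² + n/σ²; posterior mean is the precision-weighted average of μ₀ and x̄.
σ₀² = 2.38² = 5.6644, σ² = 1.46² = 2.1316. Prior precision 1/σ₀² = 1/5.6644; data precision n/σ² = 4/2.1316.
w = (n/σ²)/(1/σ₀² + n/σ²) = n·σ₀²/(σ² + n·σ₀²) = 4·5.6644/(2.1316 + 4·5.6644) = 22.6576/24.7892 = 0.9140.

0.9140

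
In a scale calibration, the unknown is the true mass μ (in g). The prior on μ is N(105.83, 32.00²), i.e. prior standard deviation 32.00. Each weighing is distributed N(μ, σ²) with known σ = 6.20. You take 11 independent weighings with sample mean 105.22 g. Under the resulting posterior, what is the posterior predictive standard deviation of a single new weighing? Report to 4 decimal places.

6.4748

For Normal data with known variance σ², a Normal(μ₀, σ₀²) prior on μ is conjugate. Posterior precision = 1/σ₀² + n/σ²; posterior mean is the precision-weighted average of μ₀ and x̄.
σ₀² = 32.00² = 1024, σ² = 6.20² = 38.44; σ² + n·σ₀² = 38.44 + 11·1024 = 11302.44.
Posterior precision = 1/σ₀² + n/σ² = 1/1024 + 11/38.44 = (σ² + n·σ₀²)/(σ₀²σ²) = 11302.44/(1024·38.44); posterior variance σₙ² = σ₀²σ²/(σ² + n·σ₀²) = 1024·38.44/11302.44 = 3.482660.
Predictive variance for one new observation = σₙ² + σ² = 1024·38.44/11302.44 + 38.44 = σ²·(σ₀² + 11302.44)/11302.44 = 38.44·12326.44/11302.44 = 41.922660; SD = √(38.44·12326.44/11302.44) = 6.4748.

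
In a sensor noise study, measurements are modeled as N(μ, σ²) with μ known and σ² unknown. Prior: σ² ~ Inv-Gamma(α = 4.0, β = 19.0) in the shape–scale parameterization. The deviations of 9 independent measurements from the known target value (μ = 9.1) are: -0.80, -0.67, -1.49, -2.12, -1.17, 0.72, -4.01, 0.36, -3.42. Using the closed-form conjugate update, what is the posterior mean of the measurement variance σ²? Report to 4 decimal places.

With known mean μ and an Inverse-Gamma(α, β) prior on σ², the Normal likelihood is conjugate: posterior is Inv-Gamma(α + n/2, β + Σ(xᵢ−μ)²/2).
Σ(xᵢ−μ)² = (-0.80)² + (-0.67)² + (-1.49)² + (-2.12)² + (-1.17)² + (0.72)² + (-4.01)² + (0.36)² + (-3.42)² = 37.5968.
Posterior: Inv-Gamma(4.0 + 9/2, 19.0 + 37.5968/2) = Inv-Gamma(8.50, 37.79840).
E[σ²|data] = β/(α−1) = 37.79840/7.50 = 5.0398.

5.0398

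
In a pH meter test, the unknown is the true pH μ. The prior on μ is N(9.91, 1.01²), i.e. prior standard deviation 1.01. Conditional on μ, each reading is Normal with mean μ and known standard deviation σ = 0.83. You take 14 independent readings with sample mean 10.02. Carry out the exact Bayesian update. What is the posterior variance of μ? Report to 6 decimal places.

0.046943

For Normal data with known variance σ², a Normal(μ₀, σ₀²) prior on μ is conjugate. Posterior precision = 1/σ₀² + n/σ²; posterior mean is the precision-weighted average of μ₀ and x̄.
σ₀² = 1.01² = 1.0201, σ² = 0.83² = 0.6889; σ² + n·σ₀² = 0.6889 + 14·1.0201 = 14.9703.
Posterior precision = 1/σ₀² + n/σ² = 1/1.0201 + 14/0.6889 = (σ² + n·σ₀²)/(σ₀²σ²) = 14.9703/(1.0201·0.6889); posterior variance σₙ² = σ₀²σ²/(σ² + n·σ₀²) = 1.0201·0.6889/14.9703 = 0.046943.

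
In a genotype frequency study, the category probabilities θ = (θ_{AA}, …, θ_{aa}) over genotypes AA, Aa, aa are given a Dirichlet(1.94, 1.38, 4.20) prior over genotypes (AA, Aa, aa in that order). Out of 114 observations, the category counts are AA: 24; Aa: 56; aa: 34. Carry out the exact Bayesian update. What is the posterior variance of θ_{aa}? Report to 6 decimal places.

The Dirichlet prior is conjugate to the Multinomial likelihood: each posterior αⱼ = prior αⱼ + observed count nⱼ.
Posterior concentration: (25.94, 57.38, 38.20), total = 121.52.
Var[θ_j] = α_j(Σα−α_j)/((Σα)²(Σα+1)) = 38.20·83.32/(121.52²·122.52) = 0.001759.

0.001759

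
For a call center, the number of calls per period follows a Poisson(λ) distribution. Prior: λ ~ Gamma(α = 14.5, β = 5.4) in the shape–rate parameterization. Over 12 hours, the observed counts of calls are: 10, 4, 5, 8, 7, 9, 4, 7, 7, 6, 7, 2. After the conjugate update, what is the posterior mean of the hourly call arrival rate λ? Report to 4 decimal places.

With a Gamma(shape α, rate β) prior, the Poisson likelihood is conjugate: the posterior is Gamma(α + ΣXᵢ, β + n).
Sum of counts S = 76 over n = 12 hours.
Posterior: Gamma(α+S, β+n) = Gamma(14.5+76, 5.4+12) = Gamma(90.5, 17.4).
Posterior mean = α/β = 90.5/17.4 = 5.2011.

5.2011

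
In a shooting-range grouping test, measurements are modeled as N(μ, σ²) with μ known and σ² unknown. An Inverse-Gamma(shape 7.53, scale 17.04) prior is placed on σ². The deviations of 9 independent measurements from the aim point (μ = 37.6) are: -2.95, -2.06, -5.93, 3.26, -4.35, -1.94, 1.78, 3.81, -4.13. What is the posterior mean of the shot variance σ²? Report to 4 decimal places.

With known mean μ and an Inverse-Gamma(α, β) prior on σ², the Normal likelihood is conjugate: posterior is Inv-Gamma(α + n/2, β + Σ(xᵢ−μ)²/2).
Σ(xᵢ−μ)² = (-2.95)² + (-2.06)² + (-5.93)² + (3.26)² + (-4.35)² + (-1.94)² + (1.78)² + (3.81)² + (-4.13)² = 116.1661.
Posterior: Inv-Gamma(7.53 + 9/2, 17.04 + 116.1661/2) = Inv-Gamma(12.03, 75.12305).
E[σ²|data] = β/(α−1) = 75.12305/11.03 = 6.8108.

6.8108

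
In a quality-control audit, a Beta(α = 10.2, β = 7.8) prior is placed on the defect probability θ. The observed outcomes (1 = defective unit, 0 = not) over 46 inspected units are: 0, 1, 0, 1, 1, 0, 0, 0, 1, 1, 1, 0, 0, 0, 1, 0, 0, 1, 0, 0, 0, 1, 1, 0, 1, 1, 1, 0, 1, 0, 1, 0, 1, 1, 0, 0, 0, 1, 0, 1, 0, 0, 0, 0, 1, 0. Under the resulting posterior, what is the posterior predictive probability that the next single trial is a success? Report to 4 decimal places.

0.4719

The Beta prior is conjugate to a Binomial/Bernoulli likelihood; the update adds successes to α and failures to β.
Posterior: Beta(α+k, β+n−k) = Beta(10.2+20, 7.8+26) = Beta(30.2, 33.8).
For a single future Bernoulli trial, P(success | data) = α/(α+β) = 0.4719.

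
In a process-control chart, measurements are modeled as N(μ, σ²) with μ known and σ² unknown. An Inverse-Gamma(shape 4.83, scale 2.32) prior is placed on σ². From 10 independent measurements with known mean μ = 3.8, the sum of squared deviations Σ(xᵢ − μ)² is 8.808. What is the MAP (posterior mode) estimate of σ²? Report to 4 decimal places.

With known mean μ and an Inverse-Gamma(α, β) prior on σ², the Normal likelihood is conjugate: posterior is Inv-Gamma(α + n/2, β + Σ(xᵢ−μ)²/2).
Posterior: Inv-Gamma(4.83 + 10/2, 2.32 + 8.808/2) = Inv-Gamma(9.83, 6.7240).
Mode = β/(α+1) = 6.7240/10.83 = 0.6209.

0.6209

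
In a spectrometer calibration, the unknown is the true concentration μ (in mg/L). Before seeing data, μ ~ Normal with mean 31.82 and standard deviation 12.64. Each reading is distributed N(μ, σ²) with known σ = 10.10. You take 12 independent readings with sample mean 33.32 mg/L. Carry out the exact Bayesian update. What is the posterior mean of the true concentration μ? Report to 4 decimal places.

33.2442

For Normal data with known variance σ², a Normal(μ₀, σ₀²) prior on μ is conjugate. Posterior precision = 1/σ₀² + n/σ²; posterior mean is the precision-weighted average of μ₀ and x̄.
n·x̄ = 12·33.32 = 399.84.
σ₀² = 12.64² = 159.7696, σ² = 10.10² = 102.01; σ² + n·σ₀² = 102.01 + 12·159.7696 = 2019.2452.
Posterior mean = (μ₀/σ₀² + n·x̄/σ²)/(1/σ₀² + n/σ²) = (σ²·μ₀ + σ₀²·n·x̄)/(σ² + n·σ₀²) = (102.01·31.82 + 159.7696·399.84)/2019.2452 = 67128.235064/2019.2452 = 33.2442.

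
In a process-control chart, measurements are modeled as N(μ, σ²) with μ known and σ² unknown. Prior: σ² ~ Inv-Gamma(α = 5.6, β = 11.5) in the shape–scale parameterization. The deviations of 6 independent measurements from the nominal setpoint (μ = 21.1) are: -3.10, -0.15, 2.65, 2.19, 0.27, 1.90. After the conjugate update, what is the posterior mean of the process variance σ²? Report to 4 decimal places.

With known mean μ and an Inverse-Gamma(α, β) prior on σ², the Normal likelihood is conjugate: posterior is Inv-Gamma(α + n/2, β + Σ(xᵢ−μ)²/2).
Σ(xᵢ−μ)² = (-3.10)² + (-0.15)² + (2.65)² + (2.19)² + (0.27)² + (1.90)² = 25.1340.
Posterior: Inv-Gamma(5.6 + 6/2, 11.5 + 25.1340/2) = Inv-Gamma(8.60, 24.06700).
E[σ²|data] = β/(α−1) = 24.06700/7.60 = 3.1667.

3.1667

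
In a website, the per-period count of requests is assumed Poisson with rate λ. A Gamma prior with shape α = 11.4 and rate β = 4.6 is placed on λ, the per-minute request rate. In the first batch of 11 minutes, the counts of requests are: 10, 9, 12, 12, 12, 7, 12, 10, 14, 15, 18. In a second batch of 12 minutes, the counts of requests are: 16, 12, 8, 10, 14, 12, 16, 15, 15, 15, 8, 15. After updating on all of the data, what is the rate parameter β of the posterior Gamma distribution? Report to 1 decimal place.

27.6

With a Gamma(shape α, rate β) prior, the Poisson likelihood is conjugate: the posterior is Gamma(α + ΣXᵢ, β + n).
Batch 1: sum of counts S = 131 over n = 11 minutes.
After batch 1: Gamma(α+S, β+n) = Gamma(11.4+131, 4.6+11) = Gamma(142.4, 15.6).
Batch 2: sum of counts S = 156 over n = 12 minutes.
After batch 2: Gamma(α+S, β+n) = Gamma(142.4+156, 15.6+12) = Gamma(298.4, 27.6).
Posterior β = 27.6.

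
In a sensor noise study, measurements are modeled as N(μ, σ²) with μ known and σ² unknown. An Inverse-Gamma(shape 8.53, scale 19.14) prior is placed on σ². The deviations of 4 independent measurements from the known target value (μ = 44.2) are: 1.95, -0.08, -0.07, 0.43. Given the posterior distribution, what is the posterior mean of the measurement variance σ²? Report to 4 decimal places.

2.2182

With known mean μ and an Inverse-Gamma(α, β) prior on σ², the Normal likelihood is conjugate: posterior is Inv-Gamma(α + n/2, β + Σ(xᵢ−μ)²/2).
Σ(xᵢ−μ)² = (1.95)² + (-0.08)² + (-0.07)² + (0.43)² = 3.9987.
Posterior: Inv-Gamma(8.53 + 4/2, 19.14 + 3.9987/2) = Inv-Gamma(10.53, 21.13935).
E[σ²|data] = β/(α−1) = 21.13935/9.53 = 2.2182.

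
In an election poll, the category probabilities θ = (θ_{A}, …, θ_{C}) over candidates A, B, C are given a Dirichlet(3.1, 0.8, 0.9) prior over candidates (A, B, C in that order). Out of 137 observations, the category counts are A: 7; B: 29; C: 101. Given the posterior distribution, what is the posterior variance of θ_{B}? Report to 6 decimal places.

0.001162

The Dirichlet prior is conjugate to the Multinomial likelihood: each posterior αⱼ = prior αⱼ + observed count nⱼ.
Posterior concentration: (10.1, 29.8, 101.9), total = 141.8.
Var[θ_j] = α_j(Σα−α_j)/((Σα)²(Σα+1)) = 29.8·112.0/(141.8²·142.8) = 0.001162.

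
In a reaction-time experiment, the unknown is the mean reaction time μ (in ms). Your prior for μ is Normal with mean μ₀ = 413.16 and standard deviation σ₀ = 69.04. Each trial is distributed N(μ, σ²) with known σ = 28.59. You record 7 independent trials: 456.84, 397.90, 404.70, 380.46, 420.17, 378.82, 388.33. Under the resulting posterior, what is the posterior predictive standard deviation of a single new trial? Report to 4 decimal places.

For Normal data with known variance σ², a Normal(μ₀, σ₀²) prior on μ is conjugate. Posterior precision = 1/σ₀² + n/σ²; posterior mean is the precision-weighted average of μ₀ and x̄.
σ₀² = 69.04² = 4766.5216, σ² = 28.59² = 817.3881; σ² + n·σ₀² = 817.3881 + 7·4766.5216 = 34183.0393.
Posterior precision = 1/σ₀² + n/σ² = 1/4766.5216 + 7/817.3881 = (σ² + n·σ₀²)/(σ₀²σ²) = 34183.0393/(4766.5216·817.3881); posterior variance σₙ² = σ₀²σ²/(σ² + n·σ₀²) = 4766.5216·817.3881/34183.0393 = 113.977520.
Predictive variance for one new observation = σₙ² + σ² = 4766.5216·817.3881/34183.0393 + 817.3881 = σ²·(σ₀² + 34183.0393)/34183.0393 = 817.3881·38949.5609/34183.0393 = 931.365620; SD = √(817.3881·38949.5609/34183.0393) = 30.5183.

30.5183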